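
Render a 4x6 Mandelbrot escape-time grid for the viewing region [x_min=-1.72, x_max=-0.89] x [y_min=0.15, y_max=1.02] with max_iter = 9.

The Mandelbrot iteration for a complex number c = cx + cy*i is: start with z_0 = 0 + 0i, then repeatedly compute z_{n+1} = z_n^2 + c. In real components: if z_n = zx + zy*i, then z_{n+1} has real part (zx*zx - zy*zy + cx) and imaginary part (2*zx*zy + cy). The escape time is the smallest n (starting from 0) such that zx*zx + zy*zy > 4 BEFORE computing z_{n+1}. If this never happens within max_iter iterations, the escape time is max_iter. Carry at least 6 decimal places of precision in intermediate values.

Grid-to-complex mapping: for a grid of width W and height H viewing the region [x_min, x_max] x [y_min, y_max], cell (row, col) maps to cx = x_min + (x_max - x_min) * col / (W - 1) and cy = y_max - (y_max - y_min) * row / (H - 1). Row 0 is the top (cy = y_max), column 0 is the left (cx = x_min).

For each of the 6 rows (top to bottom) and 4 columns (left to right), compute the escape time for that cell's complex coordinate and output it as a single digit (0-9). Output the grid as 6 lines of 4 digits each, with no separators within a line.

(row=0, col=0): c = -1.7200 + 1.0200i → escape time 2
(row=0, col=1): c = -1.4433 + 1.0200i → escape time 3
(row=0, col=2): c = -1.1667 + 1.0200i → escape time 3
(row=0, col=3): c = -0.8900 + 1.0200i → escape time 3
(row=1, col=0): c = -1.7200 + 0.8460i → escape time 2
(row=1, col=1): c = -1.4433 + 0.8460i → escape time 3
(row=1, col=2): c = -1.1667 + 0.8460i → escape time 3
(row=1, col=3): c = -0.8900 + 0.8460i → escape time 3
(row=2, col=0): c = -1.7200 + 0.6720i → escape time 3
(row=2, col=1): c = -1.4433 + 0.6720i → escape time 3
(row=2, col=2): c = -1.1667 + 0.6720i → escape time 3
(row=2, col=3): c = -0.8900 + 0.6720i → escape time 4
(row=3, col=0): c = -1.7200 + 0.4980i → escape time 3
(row=3, col=1): c = -1.4433 + 0.4980i → escape time 3
(row=3, col=2): c = -1.1667 + 0.4980i → escape time 5
(row=3, col=3): c = -0.8900 + 0.4980i → escape time 5
(row=4, col=0): c = -1.7200 + 0.3240i → escape time 4
(row=4, col=1): c = -1.4433 + 0.3240i → escape time 5
(row=4, col=2): c = -1.1667 + 0.3240i → escape time 9
(row=4, col=3): c = -0.8900 + 0.3240i → escape time 9
(row=5, col=0): c = -1.7200 + 0.1500i → escape time 4
(row=5, col=1): c = -1.4433 + 0.1500i → escape time 8
(row=5, col=2): c = -1.1667 + 0.1500i → escape time 9
(row=5, col=3): c = -0.8900 + 0.1500i → escape time 9

Answer: 2333
2333
3334
3355
4599
4899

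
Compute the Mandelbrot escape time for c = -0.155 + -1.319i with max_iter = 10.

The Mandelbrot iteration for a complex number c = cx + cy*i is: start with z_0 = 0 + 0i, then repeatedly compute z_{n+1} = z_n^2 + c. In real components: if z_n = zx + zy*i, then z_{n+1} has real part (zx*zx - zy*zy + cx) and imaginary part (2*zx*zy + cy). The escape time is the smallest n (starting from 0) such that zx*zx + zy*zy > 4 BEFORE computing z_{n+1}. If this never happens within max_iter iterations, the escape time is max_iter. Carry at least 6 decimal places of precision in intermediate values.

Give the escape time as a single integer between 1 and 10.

Answer: 2

Derivation:
z_0 = 0 + 0i, c = -0.1550 + -1.3190i
Iter 1: z = -0.1550 + -1.3190i, |z|^2 = 1.7638
Iter 2: z = -1.8707 + -0.9101i, |z|^2 = 4.3280
Escaped at iteration 2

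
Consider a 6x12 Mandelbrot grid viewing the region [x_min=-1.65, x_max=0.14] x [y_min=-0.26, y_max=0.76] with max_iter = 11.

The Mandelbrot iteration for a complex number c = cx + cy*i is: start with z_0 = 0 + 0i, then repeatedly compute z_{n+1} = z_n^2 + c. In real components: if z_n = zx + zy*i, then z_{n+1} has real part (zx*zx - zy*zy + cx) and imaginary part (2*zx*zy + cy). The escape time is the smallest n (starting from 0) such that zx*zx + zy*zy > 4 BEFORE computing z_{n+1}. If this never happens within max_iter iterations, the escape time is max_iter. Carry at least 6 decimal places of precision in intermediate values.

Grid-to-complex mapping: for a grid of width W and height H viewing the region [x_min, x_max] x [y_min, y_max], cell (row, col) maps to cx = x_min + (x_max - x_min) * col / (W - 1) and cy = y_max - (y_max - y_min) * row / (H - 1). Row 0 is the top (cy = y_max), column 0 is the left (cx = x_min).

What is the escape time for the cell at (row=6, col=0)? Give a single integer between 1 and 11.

z_0 = 0 + 0i, c = -1.6500 + 0.2036i
Iter 1: z = -1.6500 + 0.2036i, |z|^2 = 2.7640
Iter 2: z = 1.0310 + -0.4684i, |z|^2 = 1.2824
Iter 3: z = -0.8063 + -0.7622i, |z|^2 = 1.2311
Iter 4: z = -1.5807 + 1.4328i, |z|^2 = 4.5514
Escaped at iteration 4

Answer: 4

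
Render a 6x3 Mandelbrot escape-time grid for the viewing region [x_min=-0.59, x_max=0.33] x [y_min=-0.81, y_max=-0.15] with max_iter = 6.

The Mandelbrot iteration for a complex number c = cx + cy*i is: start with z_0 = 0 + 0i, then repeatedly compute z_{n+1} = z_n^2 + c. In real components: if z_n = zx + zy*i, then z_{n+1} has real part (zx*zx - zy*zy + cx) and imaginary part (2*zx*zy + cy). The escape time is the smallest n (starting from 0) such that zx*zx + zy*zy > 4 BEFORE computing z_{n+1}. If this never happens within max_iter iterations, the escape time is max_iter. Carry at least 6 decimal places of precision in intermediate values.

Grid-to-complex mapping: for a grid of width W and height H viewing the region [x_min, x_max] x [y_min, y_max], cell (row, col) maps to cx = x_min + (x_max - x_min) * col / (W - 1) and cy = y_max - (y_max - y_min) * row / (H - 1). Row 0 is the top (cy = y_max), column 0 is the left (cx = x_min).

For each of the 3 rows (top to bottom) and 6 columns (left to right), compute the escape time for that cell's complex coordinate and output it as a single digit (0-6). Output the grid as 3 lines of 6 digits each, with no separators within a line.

(row=0, col=0): c = -0.5900 + -0.1500i → escape time 6
(row=0, col=1): c = -0.4060 + -0.1500i → escape time 6
(row=0, col=2): c = -0.2220 + -0.1500i → escape time 6
(row=0, col=3): c = -0.0380 + -0.1500i → escape time 6
(row=0, col=4): c = 0.1460 + -0.1500i → escape time 6
(row=0, col=5): c = 0.3300 + -0.1500i → escape time 6
(row=1, col=0): c = -0.5900 + -0.4800i → escape time 6
(row=1, col=1): c = -0.4060 + -0.4800i → escape time 6
(row=1, col=2): c = -0.2220 + -0.4800i → escape time 6
(row=1, col=3): c = -0.0380 + -0.4800i → escape time 6
(row=1, col=4): c = 0.1460 + -0.4800i → escape time 6
(row=1, col=5): c = 0.3300 + -0.4800i → escape time 6
(row=2, col=0): c = -0.5900 + -0.8100i → escape time 4
(row=2, col=1): c = -0.4060 + -0.8100i → escape time 6
(row=2, col=2): c = -0.2220 + -0.8100i → escape time 6
(row=2, col=3): c = -0.0380 + -0.8100i → escape time 6
(row=2, col=4): c = 0.1460 + -0.8100i → escape time 5
(row=2, col=5): c = 0.3300 + -0.8100i → escape time 4

Answer: 666666
666666
466654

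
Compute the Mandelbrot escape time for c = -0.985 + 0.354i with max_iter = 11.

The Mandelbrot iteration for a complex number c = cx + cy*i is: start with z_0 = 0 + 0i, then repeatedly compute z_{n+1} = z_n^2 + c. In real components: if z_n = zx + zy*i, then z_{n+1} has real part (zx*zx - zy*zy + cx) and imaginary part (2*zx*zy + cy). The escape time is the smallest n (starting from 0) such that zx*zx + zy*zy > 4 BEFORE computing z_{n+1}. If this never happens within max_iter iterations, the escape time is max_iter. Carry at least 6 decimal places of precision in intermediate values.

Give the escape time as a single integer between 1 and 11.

z_0 = 0 + 0i, c = -0.9850 + 0.3540i
Iter 1: z = -0.9850 + 0.3540i, |z|^2 = 1.0955
Iter 2: z = -0.1401 + -0.3434i, |z|^2 = 0.1375
Iter 3: z = -1.0833 + 0.4502i, |z|^2 = 1.3762
Iter 4: z = -0.0142 + -0.6214i, |z|^2 = 0.3863
Iter 5: z = -1.3709 + 0.3716i, |z|^2 = 2.0176
Iter 6: z = 0.7564 + -0.6650i, |z|^2 = 1.0143
Iter 7: z = -0.8550 + -0.6519i, |z|^2 = 1.1561
Iter 8: z = -0.6789 + 1.4689i, |z|^2 = 2.6185
Iter 9: z = -2.6817 + -1.6405i, |z|^2 = 9.8827
Escaped at iteration 9

Answer: 9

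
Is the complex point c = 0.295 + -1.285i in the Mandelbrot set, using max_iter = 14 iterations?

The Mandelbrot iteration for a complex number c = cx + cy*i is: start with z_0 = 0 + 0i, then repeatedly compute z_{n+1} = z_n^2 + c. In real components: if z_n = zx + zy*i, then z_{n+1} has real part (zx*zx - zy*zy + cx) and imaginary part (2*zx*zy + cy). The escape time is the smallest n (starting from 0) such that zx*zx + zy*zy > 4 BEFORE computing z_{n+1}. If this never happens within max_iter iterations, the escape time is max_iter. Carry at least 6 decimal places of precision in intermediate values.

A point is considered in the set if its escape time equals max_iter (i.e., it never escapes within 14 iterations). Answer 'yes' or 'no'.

z_0 = 0 + 0i, c = 0.2950 + -1.2850i
Iter 1: z = 0.2950 + -1.2850i, |z|^2 = 1.7382
Iter 2: z = -1.2692 + -2.0431i, |z|^2 = 5.7853
Escaped at iteration 2

Answer: no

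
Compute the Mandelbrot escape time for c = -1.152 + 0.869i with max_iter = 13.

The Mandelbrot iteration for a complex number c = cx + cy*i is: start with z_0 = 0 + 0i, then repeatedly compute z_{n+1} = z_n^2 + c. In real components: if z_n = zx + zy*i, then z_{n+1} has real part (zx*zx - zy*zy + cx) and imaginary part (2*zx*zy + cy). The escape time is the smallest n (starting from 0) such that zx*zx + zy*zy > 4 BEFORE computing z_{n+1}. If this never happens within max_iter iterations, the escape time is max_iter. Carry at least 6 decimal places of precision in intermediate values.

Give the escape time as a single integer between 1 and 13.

Answer: 3

Derivation:
z_0 = 0 + 0i, c = -1.1520 + 0.8690i
Iter 1: z = -1.1520 + 0.8690i, |z|^2 = 2.0823
Iter 2: z = -0.5801 + -1.1332i, |z|^2 = 1.6206
Iter 3: z = -2.0996 + 2.1836i, |z|^2 = 9.1766
Escaped at iteration 3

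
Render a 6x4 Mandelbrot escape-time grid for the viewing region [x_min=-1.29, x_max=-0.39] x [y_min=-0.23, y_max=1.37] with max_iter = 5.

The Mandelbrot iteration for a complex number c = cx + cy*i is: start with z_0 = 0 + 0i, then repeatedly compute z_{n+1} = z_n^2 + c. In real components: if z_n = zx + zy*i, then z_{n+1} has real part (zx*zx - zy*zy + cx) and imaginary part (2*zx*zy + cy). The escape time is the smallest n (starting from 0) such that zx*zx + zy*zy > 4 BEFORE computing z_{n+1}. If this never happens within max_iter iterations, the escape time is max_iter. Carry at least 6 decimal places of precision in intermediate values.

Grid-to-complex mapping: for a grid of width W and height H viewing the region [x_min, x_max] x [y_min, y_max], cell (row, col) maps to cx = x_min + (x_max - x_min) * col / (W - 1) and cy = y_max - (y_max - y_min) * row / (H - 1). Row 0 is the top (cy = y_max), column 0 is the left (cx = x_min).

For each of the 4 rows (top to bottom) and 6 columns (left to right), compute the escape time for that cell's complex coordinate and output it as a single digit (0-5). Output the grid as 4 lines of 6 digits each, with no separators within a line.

Answer: 222222
333445
555555
555555

Derivation:
(row=0, col=0): c = -1.2900 + 1.3700i → escape time 2
(row=0, col=1): c = -1.1100 + 1.3700i → escape time 2
(row=0, col=2): c = -0.9300 + 1.3700i → escape time 2
(row=0, col=3): c = -0.7500 + 1.3700i → escape time 2
(row=0, col=4): c = -0.5700 + 1.3700i → escape time 2
(row=0, col=5): c = -0.3900 + 1.3700i → escape time 2
(row=1, col=0): c = -1.2900 + 0.8367i → escape time 3
(row=1, col=1): c = -1.1100 + 0.8367i → escape time 3
(row=1, col=2): c = -0.9300 + 0.8367i → escape time 3
(row=1, col=3): c = -0.7500 + 0.8367i → escape time 4
(row=1, col=4): c = -0.5700 + 0.8367i → escape time 4
(row=1, col=5): c = -0.3900 + 0.8367i → escape time 5
(row=2, col=0): c = -1.2900 + 0.3033i → escape time 5
(row=2, col=1): c = -1.1100 + 0.3033i → escape time 5
(row=2, col=2): c = -0.9300 + 0.3033i → escape time 5
(row=2, col=3): c = -0.7500 + 0.3033i → escape time 5
(row=2, col=4): c = -0.5700 + 0.3033i → escape time 5
(row=2, col=5): c = -0.3900 + 0.3033i → escape time 5
(row=3, col=0): c = -1.2900 + -0.2300i → escape time 5
(row=3, col=1): c = -1.1100 + -0.2300i → escape time 5
(row=3, col=2): c = -0.9300 + -0.2300i → escape time 5
(row=3, col=3): c = -0.7500 + -0.2300i → escape time 5
(row=3, col=4): c = -0.5700 + -0.2300i → escape time 5
(row=3, col=5): c = -0.3900 + -0.2300i → escape time 5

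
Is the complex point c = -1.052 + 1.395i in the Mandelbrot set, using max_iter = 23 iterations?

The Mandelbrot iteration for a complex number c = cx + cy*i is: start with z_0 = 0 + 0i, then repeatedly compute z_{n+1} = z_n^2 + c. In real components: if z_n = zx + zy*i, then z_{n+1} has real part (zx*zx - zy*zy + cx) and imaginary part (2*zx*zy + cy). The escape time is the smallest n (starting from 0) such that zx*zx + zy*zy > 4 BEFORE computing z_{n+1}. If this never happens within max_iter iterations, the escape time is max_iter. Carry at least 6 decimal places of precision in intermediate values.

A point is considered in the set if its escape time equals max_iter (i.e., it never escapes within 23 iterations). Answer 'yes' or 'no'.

Answer: no

Derivation:
z_0 = 0 + 0i, c = -1.0520 + 1.3950i
Iter 1: z = -1.0520 + 1.3950i, |z|^2 = 3.0527
Iter 2: z = -1.8913 + -1.5401i, |z|^2 = 5.9489
Escaped at iteration 2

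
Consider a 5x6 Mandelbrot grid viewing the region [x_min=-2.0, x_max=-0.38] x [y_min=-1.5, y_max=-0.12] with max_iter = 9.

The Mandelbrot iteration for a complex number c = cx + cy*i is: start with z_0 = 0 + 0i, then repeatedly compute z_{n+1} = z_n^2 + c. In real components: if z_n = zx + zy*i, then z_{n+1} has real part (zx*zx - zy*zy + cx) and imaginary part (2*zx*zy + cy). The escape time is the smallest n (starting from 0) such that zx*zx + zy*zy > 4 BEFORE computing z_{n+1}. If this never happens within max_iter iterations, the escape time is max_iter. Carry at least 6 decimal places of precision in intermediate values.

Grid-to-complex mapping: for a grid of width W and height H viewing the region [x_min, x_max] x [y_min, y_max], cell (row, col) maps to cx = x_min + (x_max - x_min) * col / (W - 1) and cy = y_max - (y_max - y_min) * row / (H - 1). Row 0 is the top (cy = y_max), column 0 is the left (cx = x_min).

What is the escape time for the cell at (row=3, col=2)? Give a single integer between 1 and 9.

z_0 = 0 + 0i, c = -1.1900 + -0.9480i
Iter 1: z = -1.1900 + -0.9480i, |z|^2 = 2.3148
Iter 2: z = -0.6726 + 1.3082i, |z|^2 = 2.1639
Iter 3: z = -2.4491 + -2.7079i, |z|^2 = 13.3305
Escaped at iteration 3

Answer: 3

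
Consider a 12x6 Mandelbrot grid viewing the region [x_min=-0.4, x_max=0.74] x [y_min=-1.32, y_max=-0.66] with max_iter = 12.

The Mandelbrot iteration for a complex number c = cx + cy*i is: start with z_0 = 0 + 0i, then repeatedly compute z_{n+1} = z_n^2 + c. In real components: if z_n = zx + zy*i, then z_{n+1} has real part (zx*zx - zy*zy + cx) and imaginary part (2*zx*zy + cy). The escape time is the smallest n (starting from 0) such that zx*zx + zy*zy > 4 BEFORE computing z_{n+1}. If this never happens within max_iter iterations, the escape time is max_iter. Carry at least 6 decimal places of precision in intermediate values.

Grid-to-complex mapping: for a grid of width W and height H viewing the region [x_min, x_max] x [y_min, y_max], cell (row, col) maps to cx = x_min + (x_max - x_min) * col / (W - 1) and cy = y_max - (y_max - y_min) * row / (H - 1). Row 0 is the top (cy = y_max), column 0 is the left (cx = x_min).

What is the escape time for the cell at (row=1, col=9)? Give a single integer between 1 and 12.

z_0 = 0 + 0i, c = 0.5327 + -0.7920i
Iter 1: z = 0.5327 + -0.7920i, |z|^2 = 0.9111
Iter 2: z = 0.1893 + -1.6358i, |z|^2 = 2.7118
Iter 3: z = -2.1074 + -1.4112i, |z|^2 = 6.4327
Escaped at iteration 3

Answer: 3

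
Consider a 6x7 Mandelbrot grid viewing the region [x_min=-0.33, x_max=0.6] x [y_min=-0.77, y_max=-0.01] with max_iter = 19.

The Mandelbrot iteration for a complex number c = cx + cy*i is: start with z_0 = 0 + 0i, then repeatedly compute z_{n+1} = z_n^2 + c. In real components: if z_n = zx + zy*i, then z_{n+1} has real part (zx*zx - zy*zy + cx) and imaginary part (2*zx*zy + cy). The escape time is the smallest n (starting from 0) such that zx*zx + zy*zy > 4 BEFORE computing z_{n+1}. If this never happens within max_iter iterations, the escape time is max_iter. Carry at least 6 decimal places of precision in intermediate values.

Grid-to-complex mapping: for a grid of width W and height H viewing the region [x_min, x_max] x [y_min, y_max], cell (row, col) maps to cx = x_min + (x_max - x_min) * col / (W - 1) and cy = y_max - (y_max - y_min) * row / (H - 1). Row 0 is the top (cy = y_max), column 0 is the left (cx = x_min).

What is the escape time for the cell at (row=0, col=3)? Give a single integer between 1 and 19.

Answer: 19

Derivation:
z_0 = 0 + 0i, c = 0.2280 + -0.0100i
Iter 1: z = 0.2280 + -0.0100i, |z|^2 = 0.0521
Iter 2: z = 0.2799 + -0.0146i, |z|^2 = 0.0785
Iter 3: z = 0.3061 + -0.0182i, |z|^2 = 0.0940
Iter 4: z = 0.3214 + -0.0211i, |z|^2 = 0.1037
Iter 5: z = 0.3308 + -0.0236i, |z|^2 = 0.1100
Iter 6: z = 0.3369 + -0.0256i, |z|^2 = 0.1142
Iter 7: z = 0.3408 + -0.0272i, |z|^2 = 0.1169
Iter 8: z = 0.3434 + -0.0286i, |z|^2 = 0.1188
Iter 9: z = 0.3451 + -0.0296i, |z|^2 = 0.1200
Iter 10: z = 0.3462 + -0.0304i, |z|^2 = 0.1208
Iter 11: z = 0.3470 + -0.0311i, |z|^2 = 0.1213
Iter 12: z = 0.3474 + -0.0316i, |z|^2 = 0.1217
Iter 13: z = 0.3477 + -0.0319i, |z|^2 = 0.1219
Iter 14: z = 0.3479 + -0.0322i, |z|^2 = 0.1221
Iter 15: z = 0.3480 + -0.0324i, |z|^2 = 0.1221
Iter 16: z = 0.3480 + -0.0326i, |z|^2 = 0.1222
Iter 17: z = 0.3481 + -0.0327i, |z|^2 = 0.1222
Iter 18: z = 0.3481 + -0.0327i, |z|^2 = 0.1222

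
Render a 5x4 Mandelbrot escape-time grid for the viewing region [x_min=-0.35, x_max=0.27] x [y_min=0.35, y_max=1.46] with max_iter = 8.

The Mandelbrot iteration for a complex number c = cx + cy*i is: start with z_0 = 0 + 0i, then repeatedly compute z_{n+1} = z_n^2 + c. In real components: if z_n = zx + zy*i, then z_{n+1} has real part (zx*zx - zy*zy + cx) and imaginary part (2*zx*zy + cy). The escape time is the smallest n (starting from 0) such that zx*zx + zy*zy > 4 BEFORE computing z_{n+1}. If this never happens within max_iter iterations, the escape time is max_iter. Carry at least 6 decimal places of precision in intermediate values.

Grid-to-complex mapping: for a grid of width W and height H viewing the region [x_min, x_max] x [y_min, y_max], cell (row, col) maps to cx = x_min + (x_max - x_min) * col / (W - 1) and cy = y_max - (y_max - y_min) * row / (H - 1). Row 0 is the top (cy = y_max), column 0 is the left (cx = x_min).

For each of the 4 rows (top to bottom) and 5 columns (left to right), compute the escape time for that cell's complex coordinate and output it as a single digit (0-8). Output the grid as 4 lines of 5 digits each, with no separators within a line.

Answer: 22222
48543
88876
88888

Derivation:
(row=0, col=0): c = -0.3500 + 1.4600i → escape time 2
(row=0, col=1): c = -0.1950 + 1.4600i → escape time 2
(row=0, col=2): c = -0.0400 + 1.4600i → escape time 2
(row=0, col=3): c = 0.1150 + 1.4600i → escape time 2
(row=0, col=4): c = 0.2700 + 1.4600i → escape time 2
(row=1, col=0): c = -0.3500 + 1.0900i → escape time 4
(row=1, col=1): c = -0.1950 + 1.0900i → escape time 8
(row=1, col=2): c = -0.0400 + 1.0900i → escape time 5
(row=1, col=3): c = 0.1150 + 1.0900i → escape time 4
(row=1, col=4): c = 0.2700 + 1.0900i → escape time 3
(row=2, col=0): c = -0.3500 + 0.7200i → escape time 8
(row=2, col=1): c = -0.1950 + 0.7200i → escape time 8
(row=2, col=2): c = -0.0400 + 0.7200i → escape time 8
(row=2, col=3): c = 0.1150 + 0.7200i → escape time 7
(row=2, col=4): c = 0.2700 + 0.7200i → escape time 6
(row=3, col=0): c = -0.3500 + 0.3500i → escape time 8
(row=3, col=1): c = -0.1950 + 0.3500i → escape time 8
(row=3, col=2): c = -0.0400 + 0.3500i → escape time 8
(row=3, col=3): c = 0.1150 + 0.3500i → escape time 8
(row=3, col=4): c = 0.2700 + 0.3500i → escape time 8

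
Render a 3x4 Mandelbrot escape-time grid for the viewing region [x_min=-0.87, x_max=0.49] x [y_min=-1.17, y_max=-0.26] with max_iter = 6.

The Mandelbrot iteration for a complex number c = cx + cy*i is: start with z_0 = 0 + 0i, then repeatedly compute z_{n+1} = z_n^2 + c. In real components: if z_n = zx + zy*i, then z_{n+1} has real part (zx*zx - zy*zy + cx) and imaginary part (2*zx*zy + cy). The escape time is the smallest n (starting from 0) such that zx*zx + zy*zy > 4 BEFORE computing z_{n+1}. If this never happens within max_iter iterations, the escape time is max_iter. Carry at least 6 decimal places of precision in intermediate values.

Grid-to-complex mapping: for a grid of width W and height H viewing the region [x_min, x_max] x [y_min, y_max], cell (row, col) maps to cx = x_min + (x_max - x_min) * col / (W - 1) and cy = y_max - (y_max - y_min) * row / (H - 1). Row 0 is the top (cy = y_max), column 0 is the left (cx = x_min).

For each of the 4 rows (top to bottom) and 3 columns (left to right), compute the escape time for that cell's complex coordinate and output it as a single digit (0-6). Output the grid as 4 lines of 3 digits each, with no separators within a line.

Answer: 666
565
363
342

Derivation:
(row=0, col=0): c = -0.8700 + -0.2600i → escape time 6
(row=0, col=1): c = -0.1900 + -0.2600i → escape time 6
(row=0, col=2): c = 0.4900 + -0.2600i → escape time 6
(row=1, col=0): c = -0.8700 + -0.5633i → escape time 5
(row=1, col=1): c = -0.1900 + -0.5633i → escape time 6
(row=1, col=2): c = 0.4900 + -0.5633i → escape time 5
(row=2, col=0): c = -0.8700 + -0.8667i → escape time 3
(row=2, col=1): c = -0.1900 + -0.8667i → escape time 6
(row=2, col=2): c = 0.4900 + -0.8667i → escape time 3
(row=3, col=0): c = -0.8700 + -1.1700i → escape time 3
(row=3, col=1): c = -0.1900 + -1.1700i → escape time 4
(row=3, col=2): c = 0.4900 + -1.1700i → escape time 2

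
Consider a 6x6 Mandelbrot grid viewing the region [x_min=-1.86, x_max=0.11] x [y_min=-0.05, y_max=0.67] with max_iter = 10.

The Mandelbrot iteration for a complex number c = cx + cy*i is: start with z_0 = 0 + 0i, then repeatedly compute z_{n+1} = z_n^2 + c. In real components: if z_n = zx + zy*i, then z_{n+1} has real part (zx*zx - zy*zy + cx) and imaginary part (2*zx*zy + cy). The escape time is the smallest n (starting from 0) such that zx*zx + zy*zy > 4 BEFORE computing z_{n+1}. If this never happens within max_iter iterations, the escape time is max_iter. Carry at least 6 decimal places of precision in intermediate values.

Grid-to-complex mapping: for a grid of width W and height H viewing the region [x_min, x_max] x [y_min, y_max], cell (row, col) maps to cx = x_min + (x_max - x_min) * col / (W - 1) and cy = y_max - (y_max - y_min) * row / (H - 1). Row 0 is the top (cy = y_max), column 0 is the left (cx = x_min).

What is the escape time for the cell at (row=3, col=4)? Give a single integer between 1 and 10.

Answer: 10

Derivation:
z_0 = 0 + 0i, c = -0.2840 + 0.2380i
Iter 1: z = -0.2840 + 0.2380i, |z|^2 = 0.1373
Iter 2: z = -0.2600 + 0.1028i, |z|^2 = 0.0782
Iter 3: z = -0.2270 + 0.1845i, |z|^2 = 0.0856
Iter 4: z = -0.2665 + 0.1542i, |z|^2 = 0.0948
Iter 5: z = -0.2367 + 0.1558i, |z|^2 = 0.0803
Iter 6: z = -0.2522 + 0.1642i, |z|^2 = 0.0906
Iter 7: z = -0.2474 + 0.1552i, |z|^2 = 0.0853
Iter 8: z = -0.2469 + 0.1612i, |z|^2 = 0.0870
Iter 9: z = -0.2490 + 0.1584i, |z|^2 = 0.0871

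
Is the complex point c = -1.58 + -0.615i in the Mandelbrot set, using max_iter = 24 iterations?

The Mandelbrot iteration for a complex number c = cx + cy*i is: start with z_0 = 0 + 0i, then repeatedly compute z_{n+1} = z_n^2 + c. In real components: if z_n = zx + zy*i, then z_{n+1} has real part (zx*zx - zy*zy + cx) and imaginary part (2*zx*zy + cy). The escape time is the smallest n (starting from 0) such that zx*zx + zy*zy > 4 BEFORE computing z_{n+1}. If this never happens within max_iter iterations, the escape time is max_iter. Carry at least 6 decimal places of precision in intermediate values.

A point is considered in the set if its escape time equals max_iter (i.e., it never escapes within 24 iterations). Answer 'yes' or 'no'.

Answer: no

Derivation:
z_0 = 0 + 0i, c = -1.5800 + -0.6150i
Iter 1: z = -1.5800 + -0.6150i, |z|^2 = 2.8746
Iter 2: z = 0.5382 + 1.3284i, |z|^2 = 2.0543
Iter 3: z = -3.0550 + 0.8148i, |z|^2 = 9.9970
Escaped at iteration 3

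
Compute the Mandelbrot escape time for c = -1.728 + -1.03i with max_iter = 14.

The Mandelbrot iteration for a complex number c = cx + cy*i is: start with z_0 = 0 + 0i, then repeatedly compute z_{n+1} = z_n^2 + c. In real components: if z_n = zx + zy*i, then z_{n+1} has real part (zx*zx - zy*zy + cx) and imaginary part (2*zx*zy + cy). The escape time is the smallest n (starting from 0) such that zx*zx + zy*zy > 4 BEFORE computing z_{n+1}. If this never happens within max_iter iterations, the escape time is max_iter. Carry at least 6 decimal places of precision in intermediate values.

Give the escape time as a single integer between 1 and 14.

z_0 = 0 + 0i, c = -1.7280 + -1.0300i
Iter 1: z = -1.7280 + -1.0300i, |z|^2 = 4.0469
Escaped at iteration 1

Answer: 1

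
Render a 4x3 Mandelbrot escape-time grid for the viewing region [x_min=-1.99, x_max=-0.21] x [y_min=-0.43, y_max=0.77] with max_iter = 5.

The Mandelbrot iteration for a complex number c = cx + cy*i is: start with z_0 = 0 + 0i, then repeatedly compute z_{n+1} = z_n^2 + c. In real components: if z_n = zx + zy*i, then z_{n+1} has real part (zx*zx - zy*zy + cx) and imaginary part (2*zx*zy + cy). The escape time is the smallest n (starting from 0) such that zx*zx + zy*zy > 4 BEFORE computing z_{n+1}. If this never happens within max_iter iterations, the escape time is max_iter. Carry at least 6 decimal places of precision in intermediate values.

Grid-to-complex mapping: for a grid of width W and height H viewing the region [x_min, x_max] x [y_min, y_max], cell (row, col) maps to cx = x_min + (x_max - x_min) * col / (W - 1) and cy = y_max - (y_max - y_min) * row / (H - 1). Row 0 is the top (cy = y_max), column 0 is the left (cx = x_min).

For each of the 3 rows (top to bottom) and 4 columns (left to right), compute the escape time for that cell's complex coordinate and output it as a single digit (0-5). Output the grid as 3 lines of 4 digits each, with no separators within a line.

(row=0, col=0): c = -1.9900 + 0.7700i → escape time 1
(row=0, col=1): c = -1.3967 + 0.7700i → escape time 3
(row=0, col=2): c = -0.8033 + 0.7700i → escape time 4
(row=0, col=3): c = -0.2100 + 0.7700i → escape time 5
(row=1, col=0): c = -1.9900 + 0.1700i → escape time 2
(row=1, col=1): c = -1.3967 + 0.1700i → escape time 5
(row=1, col=2): c = -0.8033 + 0.1700i → escape time 5
(row=1, col=3): c = -0.2100 + 0.1700i → escape time 5
(row=2, col=0): c = -1.9900 + -0.4300i → escape time 1
(row=2, col=1): c = -1.3967 + -0.4300i → escape time 4
(row=2, col=2): c = -0.8033 + -0.4300i → escape time 5
(row=2, col=3): c = -0.2100 + -0.4300i → escape time 5

Answer: 1345
2555
1455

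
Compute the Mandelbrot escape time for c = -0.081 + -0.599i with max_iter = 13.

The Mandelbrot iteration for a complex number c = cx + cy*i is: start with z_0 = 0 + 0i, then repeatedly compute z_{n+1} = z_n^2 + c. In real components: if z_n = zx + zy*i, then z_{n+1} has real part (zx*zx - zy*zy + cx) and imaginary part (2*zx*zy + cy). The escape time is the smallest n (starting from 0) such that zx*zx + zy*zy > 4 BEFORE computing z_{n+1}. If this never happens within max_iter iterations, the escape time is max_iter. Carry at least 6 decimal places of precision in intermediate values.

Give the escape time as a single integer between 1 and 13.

z_0 = 0 + 0i, c = -0.0810 + -0.5990i
Iter 1: z = -0.0810 + -0.5990i, |z|^2 = 0.3654
Iter 2: z = -0.4332 + -0.5020i, |z|^2 = 0.4397
Iter 3: z = -0.1453 + -0.1641i, |z|^2 = 0.0480
Iter 4: z = -0.0868 + -0.5513i, |z|^2 = 0.3115
Iter 5: z = -0.3774 + -0.5033i, |z|^2 = 0.3957
Iter 6: z = -0.1918 + -0.2191i, |z|^2 = 0.0848
Iter 7: z = -0.0922 + -0.5149i, |z|^2 = 0.2737
Iter 8: z = -0.3377 + -0.5040i, |z|^2 = 0.3681
Iter 9: z = -0.2210 + -0.2586i, |z|^2 = 0.1157
Iter 10: z = -0.0990 + -0.4847i, |z|^2 = 0.2447
Iter 11: z = -0.3061 + -0.5030i, |z|^2 = 0.3467
Iter 12: z = -0.2403 + -0.2910i, |z|^2 = 0.1425

Answer: 13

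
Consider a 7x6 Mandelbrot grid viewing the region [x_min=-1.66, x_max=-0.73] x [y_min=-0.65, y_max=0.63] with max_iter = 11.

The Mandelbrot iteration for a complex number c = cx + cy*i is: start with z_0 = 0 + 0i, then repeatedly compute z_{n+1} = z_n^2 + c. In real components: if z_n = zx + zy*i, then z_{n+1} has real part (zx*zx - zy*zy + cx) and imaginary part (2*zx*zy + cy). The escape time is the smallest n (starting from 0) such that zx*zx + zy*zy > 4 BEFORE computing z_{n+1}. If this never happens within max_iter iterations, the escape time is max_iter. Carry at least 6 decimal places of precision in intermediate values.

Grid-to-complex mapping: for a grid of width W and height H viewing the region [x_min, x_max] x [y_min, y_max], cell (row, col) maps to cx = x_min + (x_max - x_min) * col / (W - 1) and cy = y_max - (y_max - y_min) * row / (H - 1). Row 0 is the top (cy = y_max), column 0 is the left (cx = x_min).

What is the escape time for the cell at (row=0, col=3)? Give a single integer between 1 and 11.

z_0 = 0 + 0i, c = -1.1950 + 0.6300i
Iter 1: z = -1.1950 + 0.6300i, |z|^2 = 1.8249
Iter 2: z = -0.1639 + -0.8757i, |z|^2 = 0.7937
Iter 3: z = -1.9350 + 0.9170i, |z|^2 = 4.5851
Escaped at iteration 3

Answer: 3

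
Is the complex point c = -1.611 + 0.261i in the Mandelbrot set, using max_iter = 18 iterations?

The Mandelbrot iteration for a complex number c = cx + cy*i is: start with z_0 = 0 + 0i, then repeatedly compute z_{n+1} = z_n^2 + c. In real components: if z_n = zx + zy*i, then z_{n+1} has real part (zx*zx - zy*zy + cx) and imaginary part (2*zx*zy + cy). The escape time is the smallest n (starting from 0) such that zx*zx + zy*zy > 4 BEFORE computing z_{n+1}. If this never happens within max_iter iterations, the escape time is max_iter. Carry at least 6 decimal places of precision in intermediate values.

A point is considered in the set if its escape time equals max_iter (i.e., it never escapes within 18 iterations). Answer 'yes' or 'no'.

z_0 = 0 + 0i, c = -1.6110 + 0.2610i
Iter 1: z = -1.6110 + 0.2610i, |z|^2 = 2.6634
Iter 2: z = 0.9162 + -0.5799i, |z|^2 = 1.1758
Iter 3: z = -1.1079 + -0.8017i, |z|^2 = 1.8702
Iter 4: z = -1.0262 + 2.0374i, |z|^2 = 5.2041
Escaped at iteration 4

Answer: no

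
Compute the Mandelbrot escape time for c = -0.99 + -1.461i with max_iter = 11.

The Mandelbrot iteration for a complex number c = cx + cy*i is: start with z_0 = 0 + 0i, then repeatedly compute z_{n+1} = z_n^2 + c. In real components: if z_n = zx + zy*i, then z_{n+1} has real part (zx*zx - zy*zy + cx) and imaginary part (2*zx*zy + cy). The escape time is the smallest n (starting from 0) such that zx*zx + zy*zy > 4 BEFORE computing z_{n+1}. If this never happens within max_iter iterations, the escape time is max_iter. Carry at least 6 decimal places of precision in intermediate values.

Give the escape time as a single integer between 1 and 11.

z_0 = 0 + 0i, c = -0.9900 + -1.4610i
Iter 1: z = -0.9900 + -1.4610i, |z|^2 = 3.1146
Iter 2: z = -2.1444 + 1.4318i, |z|^2 = 6.6485
Escaped at iteration 2

Answer: 2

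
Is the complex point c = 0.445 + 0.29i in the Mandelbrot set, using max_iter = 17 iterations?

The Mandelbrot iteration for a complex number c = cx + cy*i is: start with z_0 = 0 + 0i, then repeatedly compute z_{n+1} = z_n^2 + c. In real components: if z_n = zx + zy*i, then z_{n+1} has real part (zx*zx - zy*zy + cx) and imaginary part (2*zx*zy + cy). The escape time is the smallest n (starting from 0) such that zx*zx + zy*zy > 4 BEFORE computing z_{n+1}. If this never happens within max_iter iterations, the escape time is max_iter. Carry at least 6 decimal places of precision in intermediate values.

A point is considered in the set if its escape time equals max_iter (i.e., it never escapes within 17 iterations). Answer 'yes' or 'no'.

z_0 = 0 + 0i, c = 0.4450 + 0.2900i
Iter 1: z = 0.4450 + 0.2900i, |z|^2 = 0.2821
Iter 2: z = 0.5589 + 0.5481i, |z|^2 = 0.6128
Iter 3: z = 0.4570 + 0.9027i, |z|^2 = 1.0237
Iter 4: z = -0.1610 + 1.1150i, |z|^2 = 1.2692
Iter 5: z = -0.7724 + -0.0691i, |z|^2 = 0.6013
Iter 6: z = 1.0368 + 0.3967i, |z|^2 = 1.2323
Iter 7: z = 1.3625 + 1.1126i, |z|^2 = 3.0944
Iter 8: z = 1.0635 + 3.3220i, |z|^2 = 12.1666
Escaped at iteration 8

Answer: no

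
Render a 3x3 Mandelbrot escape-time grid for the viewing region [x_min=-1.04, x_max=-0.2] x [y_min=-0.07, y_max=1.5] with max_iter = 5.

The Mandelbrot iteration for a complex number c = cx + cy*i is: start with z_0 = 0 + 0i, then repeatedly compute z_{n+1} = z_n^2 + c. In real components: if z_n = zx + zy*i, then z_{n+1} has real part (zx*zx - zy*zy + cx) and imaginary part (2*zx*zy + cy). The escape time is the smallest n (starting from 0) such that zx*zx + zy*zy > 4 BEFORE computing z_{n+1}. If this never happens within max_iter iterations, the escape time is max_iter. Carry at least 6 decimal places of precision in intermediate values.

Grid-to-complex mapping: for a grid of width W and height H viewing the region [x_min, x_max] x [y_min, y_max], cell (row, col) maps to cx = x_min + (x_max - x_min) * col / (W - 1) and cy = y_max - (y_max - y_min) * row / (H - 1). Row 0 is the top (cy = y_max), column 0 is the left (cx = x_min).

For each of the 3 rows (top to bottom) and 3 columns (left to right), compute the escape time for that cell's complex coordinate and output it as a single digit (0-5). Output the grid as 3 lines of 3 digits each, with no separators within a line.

Answer: 222
355
555

Derivation:
(row=0, col=0): c = -1.0400 + 1.5000i → escape time 2
(row=0, col=1): c = -0.6200 + 1.5000i → escape time 2
(row=0, col=2): c = -0.2000 + 1.5000i → escape time 2
(row=1, col=0): c = -1.0400 + 0.7150i → escape time 3
(row=1, col=1): c = -0.6200 + 0.7150i → escape time 5
(row=1, col=2): c = -0.2000 + 0.7150i → escape time 5
(row=2, col=0): c = -1.0400 + -0.0700i → escape time 5
(row=2, col=1): c = -0.6200 + -0.0700i → escape time 5
(row=2, col=2): c = -0.2000 + -0.0700i → escape time 5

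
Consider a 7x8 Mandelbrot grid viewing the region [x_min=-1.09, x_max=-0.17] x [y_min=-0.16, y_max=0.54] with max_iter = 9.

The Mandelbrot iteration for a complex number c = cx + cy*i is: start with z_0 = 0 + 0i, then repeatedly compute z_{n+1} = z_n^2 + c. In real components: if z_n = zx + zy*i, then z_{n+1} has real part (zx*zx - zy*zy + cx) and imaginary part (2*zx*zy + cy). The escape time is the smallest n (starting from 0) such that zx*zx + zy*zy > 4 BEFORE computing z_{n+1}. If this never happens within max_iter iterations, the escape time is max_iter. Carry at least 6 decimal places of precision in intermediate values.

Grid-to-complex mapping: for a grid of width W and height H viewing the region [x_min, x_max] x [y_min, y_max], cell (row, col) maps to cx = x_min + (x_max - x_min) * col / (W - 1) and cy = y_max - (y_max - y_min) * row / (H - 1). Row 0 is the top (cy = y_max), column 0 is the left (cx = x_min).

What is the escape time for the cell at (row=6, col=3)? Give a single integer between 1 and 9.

Answer: 9

Derivation:
z_0 = 0 + 0i, c = -0.6300 + -0.0600i
Iter 1: z = -0.6300 + -0.0600i, |z|^2 = 0.4005
Iter 2: z = -0.2367 + 0.0156i, |z|^2 = 0.0563
Iter 3: z = -0.5742 + -0.0674i, |z|^2 = 0.3343
Iter 4: z = -0.3048 + 0.0174i, |z|^2 = 0.0932
Iter 5: z = -0.5374 + -0.0706i, |z|^2 = 0.2938
Iter 6: z = -0.3462 + 0.0159i, |z|^2 = 0.1201
Iter 7: z = -0.5104 + -0.0710i, |z|^2 = 0.2655
Iter 8: z = -0.3745 + 0.0125i, |z|^2 = 0.1404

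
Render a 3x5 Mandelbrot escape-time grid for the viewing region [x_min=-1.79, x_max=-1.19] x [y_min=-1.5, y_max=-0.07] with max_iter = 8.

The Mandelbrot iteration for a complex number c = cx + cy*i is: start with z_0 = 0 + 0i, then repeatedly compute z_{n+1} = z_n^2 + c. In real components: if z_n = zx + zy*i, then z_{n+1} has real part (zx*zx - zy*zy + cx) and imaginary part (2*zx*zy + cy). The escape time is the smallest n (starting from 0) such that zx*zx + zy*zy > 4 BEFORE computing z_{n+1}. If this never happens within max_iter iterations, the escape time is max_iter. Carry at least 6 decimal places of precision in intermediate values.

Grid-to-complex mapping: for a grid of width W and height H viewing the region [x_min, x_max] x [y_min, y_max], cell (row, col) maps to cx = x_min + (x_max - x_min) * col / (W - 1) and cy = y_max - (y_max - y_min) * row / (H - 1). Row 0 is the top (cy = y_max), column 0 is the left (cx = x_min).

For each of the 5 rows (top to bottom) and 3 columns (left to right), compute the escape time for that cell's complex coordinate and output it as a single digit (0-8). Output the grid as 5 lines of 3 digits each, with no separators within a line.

(row=0, col=0): c = -1.7900 + -0.0700i → escape time 5
(row=0, col=1): c = -1.4900 + -0.0700i → escape time 7
(row=0, col=2): c = -1.1900 + -0.0700i → escape time 8
(row=1, col=0): c = -1.7900 + -0.4275i → escape time 3
(row=1, col=1): c = -1.4900 + -0.4275i → escape time 4
(row=1, col=2): c = -1.1900 + -0.4275i → escape time 6
(row=2, col=0): c = -1.7900 + -0.7850i → escape time 2
(row=2, col=1): c = -1.4900 + -0.7850i → escape time 3
(row=2, col=2): c = -1.1900 + -0.7850i → escape time 3
(row=3, col=0): c = -1.7900 + -1.1425i → escape time 1
(row=3, col=1): c = -1.4900 + -1.1425i → escape time 2
(row=3, col=2): c = -1.1900 + -1.1425i → escape time 3
(row=4, col=0): c = -1.7900 + -1.5000i → escape time 1
(row=4, col=1): c = -1.4900 + -1.5000i → escape time 1
(row=4, col=2): c = -1.1900 + -1.5000i → escape time 2

Answer: 578
346
233
123
112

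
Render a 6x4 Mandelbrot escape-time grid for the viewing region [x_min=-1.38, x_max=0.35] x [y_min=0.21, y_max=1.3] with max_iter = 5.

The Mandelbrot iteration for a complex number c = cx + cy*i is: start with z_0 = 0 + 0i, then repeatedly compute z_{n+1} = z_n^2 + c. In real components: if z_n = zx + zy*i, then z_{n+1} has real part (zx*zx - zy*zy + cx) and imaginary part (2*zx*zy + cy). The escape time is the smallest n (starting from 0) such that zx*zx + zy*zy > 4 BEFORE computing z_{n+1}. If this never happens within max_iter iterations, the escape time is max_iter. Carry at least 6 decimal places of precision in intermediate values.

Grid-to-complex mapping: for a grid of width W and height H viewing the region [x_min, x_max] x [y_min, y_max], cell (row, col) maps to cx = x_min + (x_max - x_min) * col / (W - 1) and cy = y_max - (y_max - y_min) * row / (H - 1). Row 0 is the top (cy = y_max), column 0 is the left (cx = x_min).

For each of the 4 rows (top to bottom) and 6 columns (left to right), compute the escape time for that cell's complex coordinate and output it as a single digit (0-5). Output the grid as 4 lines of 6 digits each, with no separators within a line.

Answer: 223322
334553
355555
555555

Derivation:
(row=0, col=0): c = -1.3800 + 1.3000i → escape time 2
(row=0, col=1): c = -1.0340 + 1.3000i → escape time 2
(row=0, col=2): c = -0.6880 + 1.3000i → escape time 3
(row=0, col=3): c = -0.3420 + 1.3000i → escape time 3
(row=0, col=4): c = 0.0040 + 1.3000i → escape time 2
(row=0, col=5): c = 0.3500 + 1.3000i → escape time 2
(row=1, col=0): c = -1.3800 + 0.9367i → escape time 3
(row=1, col=1): c = -1.0340 + 0.9367i → escape time 3
(row=1, col=2): c = -0.6880 + 0.9367i → escape time 4
(row=1, col=3): c = -0.3420 + 0.9367i → escape time 5
(row=1, col=4): c = 0.0040 + 0.9367i → escape time 5
(row=1, col=5): c = 0.3500 + 0.9367i → escape time 3
(row=2, col=0): c = -1.3800 + 0.5733i → escape time 3
(row=2, col=1): c = -1.0340 + 0.5733i → escape time 5
(row=2, col=2): c = -0.6880 + 0.5733i → escape time 5
(row=2, col=3): c = -0.3420 + 0.5733i → escape time 5
(row=2, col=4): c = 0.0040 + 0.5733i → escape time 5
(row=2, col=5): c = 0.3500 + 0.5733i → escape time 5
(row=3, col=0): c = -1.3800 + 0.2100i → escape time 5
(row=3, col=1): c = -1.0340 + 0.2100i → escape time 5
(row=3, col=2): c = -0.6880 + 0.2100i → escape time 5
(row=3, col=3): c = -0.3420 + 0.2100i → escape time 5
(row=3, col=4): c = 0.0040 + 0.2100i → escape time 5
(row=3, col=5): c = 0.3500 + 0.2100i → escape time 5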